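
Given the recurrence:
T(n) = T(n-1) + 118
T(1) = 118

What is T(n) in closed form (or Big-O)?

Unrolling: T(n) = T(n-1) + 118 = T(n-2) + 2*118 = ... = T(1) + (n-1)*118 = 118 + (n-1)*118 = 118n.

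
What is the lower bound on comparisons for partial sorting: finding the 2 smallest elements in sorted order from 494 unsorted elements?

Finding 2 smallest of 494 in sorted order: Omega(494) to identify the 2 smallest, plus Omega(2 log 2) to sort them. Total: Omega(n + k log k).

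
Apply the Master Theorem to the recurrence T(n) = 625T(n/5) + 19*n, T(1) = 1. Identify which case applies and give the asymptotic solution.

a=625, b=5, f(n)=19*n.
log_5(625) = 4 > 1.
Since f(n) = O(n^1) is polynomially smaller than n^4, Case 1 applies.
T(n) = Theta(n^4).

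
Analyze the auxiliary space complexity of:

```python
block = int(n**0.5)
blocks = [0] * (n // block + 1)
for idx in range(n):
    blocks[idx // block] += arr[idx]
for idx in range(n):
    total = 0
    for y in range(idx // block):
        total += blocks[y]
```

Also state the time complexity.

Space complexity: O(sqrt(n)).
Storage scales with sqrt(n).
Time complexity: O(n * sqrt(n)).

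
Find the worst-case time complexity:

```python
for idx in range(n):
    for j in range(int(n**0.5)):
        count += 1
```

Time complexity: O(n * sqrt(n)).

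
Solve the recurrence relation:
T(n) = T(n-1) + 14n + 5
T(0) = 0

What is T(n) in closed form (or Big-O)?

Dominant term in sum is 14*sum(i, i=1..n) = 14*n*(n+1)/2 = O(n^2).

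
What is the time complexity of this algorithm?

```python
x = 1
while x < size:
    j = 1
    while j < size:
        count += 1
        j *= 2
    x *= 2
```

Time complexity: O(log^2 n).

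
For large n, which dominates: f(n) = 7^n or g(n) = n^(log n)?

f(n) = 7^n grows faster: take logs: log(n^(log n)) = (log n)^2, log(7^n) = n log 7; n dominates (log n)^2.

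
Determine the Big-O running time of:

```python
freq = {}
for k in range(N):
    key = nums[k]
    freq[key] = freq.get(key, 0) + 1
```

Time complexity: O(n).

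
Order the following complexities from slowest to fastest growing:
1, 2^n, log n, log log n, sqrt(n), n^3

Ordered by growth rate: 1 < log log n < log n < sqrt(n) < n^3 < 2^n.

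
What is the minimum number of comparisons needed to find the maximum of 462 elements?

Finding the maximum requires 461 comparisons. Each comparison eliminates exactly one candidate. With 462 candidates, we need 461 eliminations.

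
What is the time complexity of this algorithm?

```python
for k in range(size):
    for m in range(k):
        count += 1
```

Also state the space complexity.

Time complexity: O(n^2).
Space complexity: O(1).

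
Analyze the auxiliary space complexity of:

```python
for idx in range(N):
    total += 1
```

Space complexity: O(1).
Only a constant amount of auxiliary storage is used; nothing grows with n.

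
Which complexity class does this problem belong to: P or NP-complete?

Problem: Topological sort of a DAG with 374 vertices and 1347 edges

This problem is in P: DFS-based topological sort runs in O(V+E).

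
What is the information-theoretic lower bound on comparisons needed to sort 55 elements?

There are 55! = 12696403353658275925965100847566516959580321051449436762275840000000000000 possible orderings. Each comparison gives 1 bit. We need at least ceil(log_2(12696403353658275925965100847566516959580321051449436762275840000000000000)) = 243 comparisons.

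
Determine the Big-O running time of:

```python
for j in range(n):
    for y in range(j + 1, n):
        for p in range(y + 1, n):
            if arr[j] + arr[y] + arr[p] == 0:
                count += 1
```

Time complexity: O(n^3).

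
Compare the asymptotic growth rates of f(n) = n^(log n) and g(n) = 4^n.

g(n) = 4^n grows faster: take logs: log(n^(log n)) = (log n)^2, log(4^n) = n log 4; n dominates (log n)^2.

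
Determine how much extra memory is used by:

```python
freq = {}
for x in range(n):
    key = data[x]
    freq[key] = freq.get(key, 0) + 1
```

Space complexity: O(n).
Auxiliary storage grows linearly with the input size n in the worst case.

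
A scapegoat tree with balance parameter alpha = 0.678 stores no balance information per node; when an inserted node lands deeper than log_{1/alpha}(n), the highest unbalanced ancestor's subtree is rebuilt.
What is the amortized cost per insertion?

Search/insert path is O(log n). A rebuild of a subtree of size s costs O(s), but with alpha = 0.678 at least Omega(s) insertions must have occurred in that subtree since its last rebuild. Charging O(1) of the rebuild to each such insertion gives O(log n) amortized.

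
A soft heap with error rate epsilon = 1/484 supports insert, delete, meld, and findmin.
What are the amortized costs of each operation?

Soft heaps (Chazelle) allow up to an epsilon = 1/484 fraction of elements to have corrupted (raised) keys. Insert is O(log(1/epsilon)) = O(log 484) amortized -- the structure maintains heap-ordered binary trees of rank bounded by O(log(1/epsilon)). Meld concatenates root lists: O(1) amortized. Delete and findmin are O(1) amortized.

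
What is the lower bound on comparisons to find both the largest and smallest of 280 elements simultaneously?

Pair elements first (floor(280/2) comparisons), then find max among winners and min among losers. Total: ceil(3*280/2) - 2 = 418 comparisons.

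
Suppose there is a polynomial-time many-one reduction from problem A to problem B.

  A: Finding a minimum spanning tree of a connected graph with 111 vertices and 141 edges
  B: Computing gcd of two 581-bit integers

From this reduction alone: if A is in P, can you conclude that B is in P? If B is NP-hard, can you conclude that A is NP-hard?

A poly-time reduction A <=_p B transfers tractability DOWN (B easy => A easy) and hardness UP (A hard => B hard), not the reverse.
From A in P, the reduction alone does NOT give B in P: any problem in P trivially reduces to SAT, yet SAT is not known to be in P.
From B NP-hard, the reduction alone does NOT give A NP-hard: again, easy problems reduce to hard ones.
(Here in fact A is P and B is P.)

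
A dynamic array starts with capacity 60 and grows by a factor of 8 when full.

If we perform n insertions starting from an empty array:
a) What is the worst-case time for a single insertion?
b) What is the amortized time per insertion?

(a) Worst-case single insertion: O(n) -- when the array is full at capacity c, the resize copies all c elements, and c can be Theta(n).
(b) Resizes happen at sizes 60, 480, 3840, ... Total copy cost for n insertions: 60 + 480 + ... = O(n) (geometric series with ratio 1/8). Amortized cost per insertion: O(n)/n = O(1).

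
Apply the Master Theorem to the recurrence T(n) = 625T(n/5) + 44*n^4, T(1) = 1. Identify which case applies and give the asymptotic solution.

a=625, b=5, f(n)=44*n^4.
log_5(625) = 4, so n^(log_b(a)) = n^4.
f(n) = Theta(n^4), so Case 2 applies.
T(n) = Theta(n^4 log n).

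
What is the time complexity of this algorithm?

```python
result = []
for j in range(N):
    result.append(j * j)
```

Time complexity: O(n).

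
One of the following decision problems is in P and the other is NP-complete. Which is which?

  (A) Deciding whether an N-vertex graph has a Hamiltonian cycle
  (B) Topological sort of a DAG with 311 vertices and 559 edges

(A) is NP-complete: one of Karp's 21 NP-complete problems.
(B) is P: DFS-based topological sort runs in O(V+E).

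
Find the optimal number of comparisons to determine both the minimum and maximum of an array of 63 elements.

Naive approach: 124 comparisons (62 for max + 62 for min).
Optimal: Compare elements in pairs first (floor(n/2) = 31 comparisons), then find max among winners and min among losers (31 comparisons each).
Total: ceil(3n/2) - 2 = 93 comparisons. An adversary argument shows this is also a lower bound.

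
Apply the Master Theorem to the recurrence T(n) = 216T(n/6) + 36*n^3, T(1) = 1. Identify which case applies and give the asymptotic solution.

a=216, b=6, f(n)=36*n^3.
log_6(216) = 3, so n^(log_b(a)) = n^3.
f(n) = Theta(n^3), so Case 2 applies.
T(n) = Theta(n^3 log n).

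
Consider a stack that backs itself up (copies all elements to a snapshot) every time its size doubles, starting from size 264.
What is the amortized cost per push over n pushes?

Backups occur at sizes 264, 528, 1056, ..., copying 264 + 528 + 1056 + ... <= 2n elements total (geometric series). Spread over n pushes, the amortized backup cost is O(1) per push.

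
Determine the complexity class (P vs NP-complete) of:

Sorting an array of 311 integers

This problem is in P: merge sort runs in O(n log n).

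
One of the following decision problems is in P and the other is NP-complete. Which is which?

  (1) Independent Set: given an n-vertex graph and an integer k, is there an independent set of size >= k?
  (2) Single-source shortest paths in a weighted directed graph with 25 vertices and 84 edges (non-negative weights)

(1) is NP-complete: complement of Clique (with k part of the input).
(2) is P: Dijkstra's algorithm runs in O((V+E) log V).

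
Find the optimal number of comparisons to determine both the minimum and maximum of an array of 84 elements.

Naive approach: 166 comparisons (83 for max + 83 for min).
Optimal: Compare elements in pairs first (floor(n/2) = 42 comparisons), then find max among winners and min among losers (41 comparisons each).
Total: ceil(3n/2) - 2 = 124 comparisons. An adversary argument shows this is also a lower bound.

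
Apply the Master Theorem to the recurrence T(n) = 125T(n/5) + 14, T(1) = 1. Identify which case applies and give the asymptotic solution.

a=125, b=5, f(n)=14.
log_5(125) = 3 > 0.
Since f(n) = O(n^0) is polynomially smaller than n^3, Case 1 applies.
T(n) = Theta(n^3).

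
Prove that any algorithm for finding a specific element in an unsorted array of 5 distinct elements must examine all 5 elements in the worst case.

Adversary argument: if the algorithm examines fewer than 5 elements, the adversary places the target in an unexamined position. The algorithm cannot distinguish 'not present' from 'in unexamined position'.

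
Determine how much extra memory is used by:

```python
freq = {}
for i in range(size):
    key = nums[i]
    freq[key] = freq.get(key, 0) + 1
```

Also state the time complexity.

Space complexity: O(n).
Auxiliary storage grows linearly with the input size n in the worst case.
Time complexity: O(n).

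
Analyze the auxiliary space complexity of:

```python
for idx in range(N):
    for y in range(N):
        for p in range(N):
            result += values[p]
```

Space complexity: O(1).
Only a constant amount of auxiliary storage is used; nothing grows with n.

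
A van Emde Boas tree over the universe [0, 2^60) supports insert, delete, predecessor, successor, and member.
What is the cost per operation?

vEB recursively partitions [0, 1152921504606846976) into sqrt(u) clusters of size sqrt(u). Each operation recurses into either one cluster or the summary, never both: T(u) = T(sqrt(u)) + O(1) => T(u) = O(log log u) = O(log 60). This is worst-case, not just amortized.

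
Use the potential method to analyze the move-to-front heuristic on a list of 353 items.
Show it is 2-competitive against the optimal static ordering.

Let Phi = number of inversions between the MTF list and the optimal static list (0 <= Phi <= C(353,2)). Accessing an element at MTF position k and optimal position j: the move-to-front destroys all k-1 inversions in front of it that are not in front in optimal (>= k-j of them) and creates at most j-1 new ones. Amortized cost <= k + (j-1) - (k-j) = 2j - 1 <= 2 * optimal cost.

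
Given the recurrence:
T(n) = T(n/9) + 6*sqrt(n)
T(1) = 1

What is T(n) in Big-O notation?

Each level contributes sqrt(n/9^k). Geometric series with ratio 1/sqrt(9) < 1 sums to O(sqrt(n)).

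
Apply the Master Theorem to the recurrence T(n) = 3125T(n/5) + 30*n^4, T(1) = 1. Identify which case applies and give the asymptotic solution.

a=3125, b=5, f(n)=30*n^4.
log_5(3125) = 5 > 4.
Since f(n) = O(n^4) is polynomially smaller than n^5, Case 1 applies.
T(n) = Theta(n^5).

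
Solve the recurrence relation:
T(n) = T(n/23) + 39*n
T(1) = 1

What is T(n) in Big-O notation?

Geometric series: 39*n*(1 + 1/23 + 1/23^2 + ...) = O(n). T(n) = O(n).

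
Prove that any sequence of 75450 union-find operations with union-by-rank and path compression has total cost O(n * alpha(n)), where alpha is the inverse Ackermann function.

Using Tarjan's analysis with rank-based potential function. Union-by-rank keeps tree height O(log n). Path compression flattens paths during find. For n = 75450 operations, total cost is O(n * alpha(n)), effectively O(n) since alpha grows incredibly slowly.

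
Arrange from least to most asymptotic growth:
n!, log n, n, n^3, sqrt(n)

Ordered by growth rate: log n < sqrt(n) < n < n^3 < n!.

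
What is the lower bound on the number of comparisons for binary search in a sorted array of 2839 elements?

With 2839 possible positions, we need at least ceil(log_2(2839)) = 12 comparisons. Each comparison splits the remaining candidates by at most half.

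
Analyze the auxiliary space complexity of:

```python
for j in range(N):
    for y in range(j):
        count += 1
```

Space complexity: O(1).
Only a constant amount of auxiliary storage is used; nothing grows with n.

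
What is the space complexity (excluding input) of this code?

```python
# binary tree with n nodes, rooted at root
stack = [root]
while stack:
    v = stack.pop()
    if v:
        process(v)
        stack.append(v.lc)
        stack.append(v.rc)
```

Space complexity: O(n).
Auxiliary storage grows linearly with the input size n in the worst case.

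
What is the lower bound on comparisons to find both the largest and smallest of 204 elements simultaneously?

Pair elements first (floor(204/2) comparisons), then find max among winners and min among losers. Total: ceil(3*204/2) - 2 = 304 comparisons.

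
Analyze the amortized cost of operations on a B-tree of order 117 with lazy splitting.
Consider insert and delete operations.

In a B-tree of order 117, a node splits when it has 117 keys. With lazy splitting, we use potential Phi = number of full nodes + number of near-empty nodes. Each split costs O(1) but reduces potential. Between splits, at least 58 insertions must occur in that node. Amortized structural cost is O(1) per operation, plus O(log_117 n) traversal.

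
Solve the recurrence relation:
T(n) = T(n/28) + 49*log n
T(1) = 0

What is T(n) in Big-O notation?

Each of the log_28(n) levels adds O(log n). T(n) = O(log^2 n).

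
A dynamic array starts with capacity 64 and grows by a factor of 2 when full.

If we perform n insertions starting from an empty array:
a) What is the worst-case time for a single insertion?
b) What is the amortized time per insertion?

(a) Worst-case single insertion: O(n) -- when the array is full at capacity c, the resize copies all c elements, and c can be Theta(n).
(b) Resizes happen at sizes 64, 128, 256, ... Total copy cost for n insertions: 64 + 128 + ... = O(n) (geometric series with ratio 1/2). Amortized cost per insertion: O(n)/n = O(1).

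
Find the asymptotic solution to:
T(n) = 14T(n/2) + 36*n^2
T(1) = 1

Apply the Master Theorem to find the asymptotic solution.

a=14, b=2, f(n)=36*n^2. log_2(14) = 3.807. Case 1 of Master Theorem: T(n) = O(n^3.807).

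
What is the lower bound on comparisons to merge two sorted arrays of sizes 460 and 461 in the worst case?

Adversary: with |460 - 461| <= 1 the inputs can be fully interleaved so that every adjacent pair in the merged output comes from different arrays. Then each of the 920 adjacent pairs must be directly compared, or the algorithm cannot determine their relative order. Standard merge meets this bound.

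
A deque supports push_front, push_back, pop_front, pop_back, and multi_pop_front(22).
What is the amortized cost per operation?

Assign 2 credits to each push operation. A pop uses 1 saved credit. multi_pop_front(22) uses up to 22 saved credits from previous pushes. Credits never go negative. Amortized cost is O(1).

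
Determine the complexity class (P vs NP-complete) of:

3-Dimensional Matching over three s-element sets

This problem is NP-complete: one of Karp's 21 NP-complete problems.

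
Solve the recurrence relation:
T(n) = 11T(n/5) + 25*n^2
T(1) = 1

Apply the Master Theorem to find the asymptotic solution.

a=11, b=5, f(n)=25*n^2. log_5(11) = 1.49 < 2. Case 3: T(n) = O(n^2).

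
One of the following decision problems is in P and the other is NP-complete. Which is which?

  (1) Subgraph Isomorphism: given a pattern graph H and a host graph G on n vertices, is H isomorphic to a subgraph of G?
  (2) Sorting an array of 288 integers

(1) is NP-complete: generalizes Clique and Hamiltonian Path (pattern size is part of the input).
(2) is P: merge sort runs in O(n log n).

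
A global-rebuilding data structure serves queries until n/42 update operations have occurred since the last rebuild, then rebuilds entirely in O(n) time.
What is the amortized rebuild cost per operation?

The O(n) rebuild is triggered by n/42 operations, so each contributes O(n)/(n/42) = O(42) = O(1) to the rebuild cost.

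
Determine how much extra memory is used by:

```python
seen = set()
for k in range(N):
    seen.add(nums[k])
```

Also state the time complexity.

Space complexity: O(n).
Auxiliary storage grows linearly with the input size n in the worst case.
Time complexity: O(n).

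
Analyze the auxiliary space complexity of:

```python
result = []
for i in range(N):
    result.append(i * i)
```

Space complexity: O(n).
Auxiliary storage grows linearly with the input size n in the worst case.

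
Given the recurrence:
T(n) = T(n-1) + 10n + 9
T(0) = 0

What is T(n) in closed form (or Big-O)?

Dominant term in sum is 10*sum(i, i=1..n) = 10*n*(n+1)/2 = O(n^2).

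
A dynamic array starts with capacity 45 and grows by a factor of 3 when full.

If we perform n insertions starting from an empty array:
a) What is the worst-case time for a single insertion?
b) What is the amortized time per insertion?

(a) Worst-case single insertion: O(n) -- when the array is full at capacity c, the resize copies all c elements, and c can be Theta(n).
(b) Resizes happen at sizes 45, 135, 405, ... Total copy cost for n insertions: 45 + 135 + ... = O(n) (geometric series with ratio 1/3). Amortized cost per insertion: O(n)/n = O(1).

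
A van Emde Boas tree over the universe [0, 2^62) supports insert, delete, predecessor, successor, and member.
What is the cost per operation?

vEB recursively partitions [0, 4611686018427387904) into sqrt(u) clusters of size sqrt(u). Each operation recurses into either one cluster or the summary, never both: T(u) = T(sqrt(u)) + O(1) => T(u) = O(log log u) = O(log 62). This is worst-case, not just amortized.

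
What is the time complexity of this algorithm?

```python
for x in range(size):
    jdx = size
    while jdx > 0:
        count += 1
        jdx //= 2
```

Time complexity: O(n log n).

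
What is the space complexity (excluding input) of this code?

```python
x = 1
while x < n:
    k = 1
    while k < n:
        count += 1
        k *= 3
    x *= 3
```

Space complexity: O(1).
Only a constant amount of auxiliary storage is used; nothing grows with n.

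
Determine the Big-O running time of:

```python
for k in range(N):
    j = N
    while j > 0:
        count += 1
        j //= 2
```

Time complexity: O(n log n).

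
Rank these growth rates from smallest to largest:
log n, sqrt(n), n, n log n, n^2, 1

Ordered by growth rate: 1 < log n < sqrt(n) < n < n log n < n^2.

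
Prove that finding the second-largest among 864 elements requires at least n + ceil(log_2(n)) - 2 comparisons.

Lower bound (adversary): identifying the maximum requires 864-1 comparisons (each eliminates one candidate). Assign weight 1 to each element; on each comparison the adversary lets the heavier side win and gives it the loser's weight. The max ends with weight 864, but each comparison it wins at most doubles its weight, so the max must win >= ceil(log_2(864)) = 10 comparisons. The second-largest is one of those 10 direct losers to the max, and identifying which one is largest needs >= 10-1 further comparisons. Total >= 864-1 + 10-1 = 872.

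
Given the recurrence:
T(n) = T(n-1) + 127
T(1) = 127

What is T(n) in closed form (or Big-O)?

Unrolling: T(n) = T(n-1) + 127 = T(n-2) + 2*127 = ... = T(1) + (n-1)*127 = 127 + (n-1)*127 = 127n.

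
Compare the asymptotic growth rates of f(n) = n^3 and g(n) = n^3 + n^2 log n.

f(n) = n^3 and g(n) = n^3 + n^2 log n are Theta of each other: the lower-order n^2 log n term is o(n^3); both are Theta(n^3).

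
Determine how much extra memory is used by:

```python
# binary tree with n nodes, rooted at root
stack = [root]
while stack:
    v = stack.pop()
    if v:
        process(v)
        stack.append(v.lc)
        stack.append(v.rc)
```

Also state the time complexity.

Space complexity: O(n).
Auxiliary storage grows linearly with the input size n in the worst case.
Time complexity: O(n).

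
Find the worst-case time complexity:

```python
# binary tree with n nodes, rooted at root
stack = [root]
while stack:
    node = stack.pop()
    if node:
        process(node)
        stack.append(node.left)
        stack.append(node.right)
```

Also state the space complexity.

Time complexity: O(n).
Space complexity: O(n).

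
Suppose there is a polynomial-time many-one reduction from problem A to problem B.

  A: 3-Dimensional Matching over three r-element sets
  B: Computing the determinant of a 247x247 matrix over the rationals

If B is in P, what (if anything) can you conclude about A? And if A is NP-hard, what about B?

A poly-time reduction A <=_p B means any A-instance can be transformed to a B-instance in poly time.
If B is in P: compose the reduction with B's poly-time algorithm to solve A in poly time, so A is in P.
If A is NP-hard: every NP problem reduces to A, which reduces to B; composing reductions, every NP problem reduces to B, so B is NP-hard.
(Here in fact A is NP-complete and B is in P, so no such reduction is known -- its existence would imply P = NP; the analysis concerns only what the assumed reduction would or would not let you conclude.)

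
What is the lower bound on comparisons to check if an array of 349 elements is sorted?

To verify 349 elements are sorted, we must compare each consecutive pair. Skipping any pair allows an adversary to swap them. Therefore 348 comparisons are necessary and sufficient.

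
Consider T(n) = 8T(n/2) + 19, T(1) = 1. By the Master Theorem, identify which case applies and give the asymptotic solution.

a=8, b=2, f(n)=19.
log_2(8) = 3 > 0.
Since f(n) = O(n^0) is polynomially smaller than n^3, Case 1 applies.
T(n) = Theta(n^3).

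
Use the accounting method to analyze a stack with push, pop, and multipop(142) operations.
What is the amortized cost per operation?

Assign 2 credits per push (1 for the push, 1 saved for a future pop). Each pop or element popped by multipop(142) uses 1 saved credit. Total credits never go negative, so amortized cost is O(1).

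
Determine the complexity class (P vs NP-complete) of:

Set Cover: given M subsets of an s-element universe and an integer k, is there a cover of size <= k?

This problem is NP-complete: one of Karp's 21 NP-complete problems (with k part of the input).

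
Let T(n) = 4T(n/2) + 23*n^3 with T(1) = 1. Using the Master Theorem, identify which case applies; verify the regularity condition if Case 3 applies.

a=4, b=2, f(n)=23*n^3.
log_2(4) = 2 < 3.
f(n) = Omega(n^(2+epsilon)) for some epsilon > 0, so Case 3 is the candidate.
Regularity: a*f(n/b) = 4*23*(n/2)^3 = (4/8)*23*n^3 <= c*f(n) with c = 4/8 < 1. Satisfied.
Case 3: T(n) = Theta(n^3).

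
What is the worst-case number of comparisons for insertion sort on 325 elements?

Insertion sort on reverse-sorted input: 1 + 2 + ... + (325-1) = 52650 comparisons.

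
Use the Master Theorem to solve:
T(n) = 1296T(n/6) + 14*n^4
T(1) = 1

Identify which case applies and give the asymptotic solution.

a=1296, b=6, f(n)=14*n^4.
log_6(1296) = 4, so n^(log_b(a)) = n^4.
f(n) = Theta(n^4), so Case 2 applies.
T(n) = Theta(n^4 log n).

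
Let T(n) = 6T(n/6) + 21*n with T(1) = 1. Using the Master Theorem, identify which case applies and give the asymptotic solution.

a=6, b=6, f(n)=21*n.
log_6(6) = 1, so n^(log_b(a)) = n.
f(n) = Theta(n), so Case 2 applies.
T(n) = Theta(n log n).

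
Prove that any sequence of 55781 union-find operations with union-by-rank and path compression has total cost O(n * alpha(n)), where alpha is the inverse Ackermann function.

Using Tarjan's analysis with rank-based potential function. Union-by-rank keeps tree height O(log n). Path compression flattens paths during find. For n = 55781 operations, total cost is O(n * alpha(n)), effectively O(n) since alpha grows incredibly slowly.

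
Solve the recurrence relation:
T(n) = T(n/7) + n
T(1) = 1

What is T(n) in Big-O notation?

Geometric series: n*(1 + 1/7 + 1/7^2 + ...) = O(n). T(n) = O(n).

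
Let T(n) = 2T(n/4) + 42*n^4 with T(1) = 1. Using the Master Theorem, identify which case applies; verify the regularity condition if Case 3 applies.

a=2, b=4, f(n)=42*n^4.
log_4(2) = 0.5 < 4.
f(n) = Omega(n^(0.5+epsilon)) for some epsilon > 0, so Case 3 is the candidate.
Regularity: a*f(n/b) = 2*42*(n/4)^4 = (2/256)*42*n^4 <= c*f(n) with c = 2/256 < 1. Satisfied.
Case 3: T(n) = Theta(n^4).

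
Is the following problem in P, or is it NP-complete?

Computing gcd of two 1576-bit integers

This problem is in P: the Euclidean algorithm runs in polynomial time in the bit-length.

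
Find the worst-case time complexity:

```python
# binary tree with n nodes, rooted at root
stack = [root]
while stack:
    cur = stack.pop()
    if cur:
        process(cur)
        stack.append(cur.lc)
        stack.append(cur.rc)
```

Time complexity: O(n).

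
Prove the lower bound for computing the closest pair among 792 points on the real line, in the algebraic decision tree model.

Reduction from element distinctness: given 792 reals, the closest-pair distance is 0 iff two are equal. Element distinctness has an Omega(n log n) lower bound in the algebraic decision tree model (Ben-Or). Therefore closest pair on a line also requires Omega(n log n). Sorting then a linear scan achieves this.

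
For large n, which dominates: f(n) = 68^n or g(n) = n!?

g(n) = n! grows faster: n!/68^n -> infinity by Stirling.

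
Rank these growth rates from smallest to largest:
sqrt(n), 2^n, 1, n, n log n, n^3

Ordered by growth rate: 1 < sqrt(n) < n < n log n < n^3 < 2^n.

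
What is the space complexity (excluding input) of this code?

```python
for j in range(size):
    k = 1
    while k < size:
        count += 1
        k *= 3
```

Space complexity: O(1).
Only a constant amount of auxiliary storage is used; nothing grows with n.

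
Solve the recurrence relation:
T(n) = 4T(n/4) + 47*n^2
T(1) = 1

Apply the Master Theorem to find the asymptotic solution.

a=4, b=4, f(n)=47*n^2. log_4(4) = 1 < 2. Case 3: T(n) = O(n^2).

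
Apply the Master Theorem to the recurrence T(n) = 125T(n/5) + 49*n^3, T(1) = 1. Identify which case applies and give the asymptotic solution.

a=125, b=5, f(n)=49*n^3.
log_5(125) = 3, so n^(log_b(a)) = n^3.
f(n) = Theta(n^3), so Case 2 applies.
T(n) = Theta(n^3 log n).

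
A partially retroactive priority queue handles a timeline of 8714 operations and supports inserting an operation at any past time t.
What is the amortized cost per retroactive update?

Partially retroactive priority queues (Demaine-Iacono-Langerman) allow updates at past times with queries only at the present. With a balanced BST over the m = 8714 timeline events tracking bridges, each retroactive insert or delete is O(log m) amortized.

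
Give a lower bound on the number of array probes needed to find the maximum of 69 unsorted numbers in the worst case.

Adversary: any unprobed cell could hold a value larger than everything seen so far. If fewer than 69 cells are probed, the adversary places the max in an unprobed cell. So all 69 cells must be examined; together with 69-1 comparisons this is tight.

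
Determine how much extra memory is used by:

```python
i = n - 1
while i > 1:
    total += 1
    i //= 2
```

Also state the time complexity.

Space complexity: O(1).
Only a constant amount of auxiliary storage is used; nothing grows with n.
Time complexity: O(log n).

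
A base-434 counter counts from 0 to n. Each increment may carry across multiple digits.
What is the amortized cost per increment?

Digit at position i changes every 434^i increments. Total digit changes over n increments: n * 434/(434-1) = O(n). Amortized: O(1).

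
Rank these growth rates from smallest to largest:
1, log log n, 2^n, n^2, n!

Ordered by growth rate: 1 < log log n < n^2 < 2^n < n!.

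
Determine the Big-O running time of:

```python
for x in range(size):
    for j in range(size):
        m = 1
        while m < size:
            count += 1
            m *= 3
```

Time complexity: O(n^2 log n).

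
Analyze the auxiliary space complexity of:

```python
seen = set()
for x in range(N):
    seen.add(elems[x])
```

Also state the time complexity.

Space complexity: O(n).
Auxiliary storage grows linearly with the input size n in the worst case.
Time complexity: O(n).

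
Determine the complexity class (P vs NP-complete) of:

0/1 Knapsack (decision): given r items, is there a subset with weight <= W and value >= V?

This problem is NP-complete: reduces from Subset Sum.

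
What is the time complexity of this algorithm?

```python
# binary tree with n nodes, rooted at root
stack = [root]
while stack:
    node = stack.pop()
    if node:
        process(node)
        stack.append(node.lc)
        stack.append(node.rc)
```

Time complexity: O(n).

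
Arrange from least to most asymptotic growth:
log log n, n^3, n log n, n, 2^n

Ordered by growth rate: log log n < n < n log n < n^3 < 2^n.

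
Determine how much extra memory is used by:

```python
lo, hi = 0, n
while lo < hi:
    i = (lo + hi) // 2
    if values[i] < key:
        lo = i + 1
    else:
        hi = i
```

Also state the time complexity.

Space complexity: O(1).
Only a constant amount of auxiliary storage is used; nothing grows with n.
Time complexity: O(log n).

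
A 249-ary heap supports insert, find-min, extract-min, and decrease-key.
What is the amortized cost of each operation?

The 249-ary heap has height O(log_249 n). Insert sifts up: O(log_249 n). Find-min reads the root: O(1). Extract-min sifts down comparing 249 children per level: O(249 * log_249 n). Decrease-key sifts up: O(log_249 n).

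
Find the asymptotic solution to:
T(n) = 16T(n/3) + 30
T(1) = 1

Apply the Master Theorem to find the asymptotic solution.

a=16, b=3, f(n)=30. log_3(16) = 2.524. Case 1 of Master Theorem: T(n) = O(n^2.524).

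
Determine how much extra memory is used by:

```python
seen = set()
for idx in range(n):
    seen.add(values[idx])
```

Space complexity: O(n).
Auxiliary storage grows linearly with the input size n in the worst case.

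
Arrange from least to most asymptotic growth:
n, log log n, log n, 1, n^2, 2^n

Ordered by growth rate: 1 < log log n < log n < n < n^2 < 2^n.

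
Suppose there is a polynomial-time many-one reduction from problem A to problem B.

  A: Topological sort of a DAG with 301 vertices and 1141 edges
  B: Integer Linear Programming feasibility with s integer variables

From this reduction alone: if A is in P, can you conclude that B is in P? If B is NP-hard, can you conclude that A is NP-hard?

A poly-time reduction A <=_p B transfers tractability DOWN (B easy => A easy) and hardness UP (A hard => B hard), not the reverse.
From A in P, the reduction alone does NOT give B in P: any problem in P trivially reduces to SAT, yet SAT is not known to be in P.
From B NP-hard, the reduction alone does NOT give A NP-hard: again, easy problems reduce to hard ones.
(Here in fact A is P and B is NP-complete.)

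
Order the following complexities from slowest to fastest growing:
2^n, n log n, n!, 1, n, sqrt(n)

Ordered by growth rate: 1 < sqrt(n) < n < n log n < 2^n < n!.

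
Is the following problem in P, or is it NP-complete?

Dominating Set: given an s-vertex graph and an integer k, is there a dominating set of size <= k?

This problem is NP-complete: reduces from Set Cover (with k part of the input).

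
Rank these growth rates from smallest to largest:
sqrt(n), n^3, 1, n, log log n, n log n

Ordered by growth rate: 1 < log log n < sqrt(n) < n < n log n < n^3.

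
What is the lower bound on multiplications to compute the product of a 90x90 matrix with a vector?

A 90x90 matrix-vector product has 90 inner products of length 90. Output depends on all 90^2 = 8100 matrix entries. At least 8100 multiplications needed.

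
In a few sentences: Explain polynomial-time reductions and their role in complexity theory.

A poly-time reduction from A to B transforms any instance of A into an instance of B in polynomial time. If A reduces to B and B is in P, then A is in P. If A is NP-hard and A reduces to B, then B is NP-hard. Reductions transfer hardness upward and tractability downward.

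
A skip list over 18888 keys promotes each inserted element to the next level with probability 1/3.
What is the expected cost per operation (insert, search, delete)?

Expected number of levels is O(log_3(18888)) = O(log n). A search visits O(1) expected nodes per level over O(log n) levels. Insert/delete are a search plus O(1) pointer updates per level. Expected O(log n) per operation.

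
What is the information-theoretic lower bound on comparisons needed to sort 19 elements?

There are 19! = 121645100408832000 possible orderings. Each comparison gives 1 bit. We need at least ceil(log_2(121645100408832000)) = 57 comparisons.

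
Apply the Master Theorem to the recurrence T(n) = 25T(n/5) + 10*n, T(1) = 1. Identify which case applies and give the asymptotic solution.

a=25, b=5, f(n)=10*n.
log_5(25) = 2 > 1.
Since f(n) = O(n^1) is polynomially smaller than n^2, Case 1 applies.
T(n) = Theta(n^2).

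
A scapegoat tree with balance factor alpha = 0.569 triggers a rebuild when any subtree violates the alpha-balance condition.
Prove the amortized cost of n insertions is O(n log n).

Define potential Phi = c * sum of |size(left(v)) - size(right(v))| over all nodes. An insertion at depth d costs O(d) = O(log n) and increases Phi by O(log n). When a rebuild of subtree of size s occurs, it costs O(s) but reduces Phi by Omega(s). With alpha = 0.569, between rebuilds Omega(s) insertions must occur. Amortized cost per insertion: O(log n).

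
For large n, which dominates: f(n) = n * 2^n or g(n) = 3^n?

g(n) = 3^n grows faster: 3^n / (n 2^n) = (3/2)^n / n -> infinity since 3/2 > 1.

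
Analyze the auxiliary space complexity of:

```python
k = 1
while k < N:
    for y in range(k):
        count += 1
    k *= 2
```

Space complexity: O(1).
Only a constant amount of auxiliary storage is used; nothing grows with n.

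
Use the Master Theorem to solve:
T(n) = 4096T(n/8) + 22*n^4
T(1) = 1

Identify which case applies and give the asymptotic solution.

a=4096, b=8, f(n)=22*n^4.
log_8(4096) = 4, so n^(log_b(a)) = n^4.
f(n) = Theta(n^4), so Case 2 applies.
T(n) = Theta(n^4 log n).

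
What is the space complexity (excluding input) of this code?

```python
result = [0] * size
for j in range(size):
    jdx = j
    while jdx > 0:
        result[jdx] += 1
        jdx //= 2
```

Space complexity: O(n).
Auxiliary storage grows linearly with the input size n in the worst case.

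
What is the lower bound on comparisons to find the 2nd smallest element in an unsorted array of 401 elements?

Finding the 2nd smallest of 401 elements requires Omega(n) comparisons. Every element must participate in at least one comparison; otherwise it could be the 2nd smallest.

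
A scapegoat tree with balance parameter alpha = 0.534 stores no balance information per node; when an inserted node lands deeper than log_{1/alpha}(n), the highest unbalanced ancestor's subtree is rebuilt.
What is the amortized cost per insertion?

Search/insert path is O(log n). A rebuild of a subtree of size s costs O(s), but with alpha = 0.534 at least Omega(s) insertions must have occurred in that subtree since its last rebuild. Charging O(1) of the rebuild to each such insertion gives O(log n) amortized.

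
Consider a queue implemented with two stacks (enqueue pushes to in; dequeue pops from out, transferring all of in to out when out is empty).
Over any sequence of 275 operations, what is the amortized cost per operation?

Each element is pushed to in once, popped once, pushed to out once, and popped once: 4 unit operations over its lifetime. Over 275 operations the total work is O(275). Amortized O(1) per enqueue/dequeue.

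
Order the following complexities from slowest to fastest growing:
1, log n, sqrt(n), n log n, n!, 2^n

Ordered by growth rate: 1 < log n < sqrt(n) < n log n < 2^n < n!.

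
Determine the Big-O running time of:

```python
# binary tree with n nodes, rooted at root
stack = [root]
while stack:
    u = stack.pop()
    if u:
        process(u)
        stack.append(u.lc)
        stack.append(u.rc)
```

Time complexity: O(n).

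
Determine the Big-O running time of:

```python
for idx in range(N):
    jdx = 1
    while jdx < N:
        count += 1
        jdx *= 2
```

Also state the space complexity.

Time complexity: O(n log n).
Space complexity: O(1).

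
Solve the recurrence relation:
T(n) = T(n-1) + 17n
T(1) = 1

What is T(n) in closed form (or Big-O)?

Unrolling: T(n) = 1 + 17*(2 + 3 + ... + n) = 1 + 17*(n(n+1)/2 - 1) = O(n^2).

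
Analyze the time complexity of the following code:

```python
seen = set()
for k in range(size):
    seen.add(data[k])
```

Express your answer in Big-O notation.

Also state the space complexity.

Time complexity: O(n).
Space complexity: O(n).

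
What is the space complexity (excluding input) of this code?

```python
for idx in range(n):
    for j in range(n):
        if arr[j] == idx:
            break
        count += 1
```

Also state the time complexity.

Space complexity: O(1).
Only a constant amount of auxiliary storage is used; nothing grows with n.
Time complexity: O(n^2).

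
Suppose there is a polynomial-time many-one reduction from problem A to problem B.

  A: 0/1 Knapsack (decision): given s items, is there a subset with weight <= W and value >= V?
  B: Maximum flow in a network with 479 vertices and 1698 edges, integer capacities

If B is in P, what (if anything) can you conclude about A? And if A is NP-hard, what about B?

A poly-time reduction A <=_p B means any A-instance can be transformed to a B-instance in poly time.
If B is in P: compose the reduction with B's poly-time algorithm to solve A in poly time, so A is in P.
If A is NP-hard: every NP problem reduces to A, which reduces to B; composing reductions, every NP problem reduces to B, so B is NP-hard.
(Here in fact A is NP-complete and B is in P, so no such reduction is known -- its existence would imply P = NP; the analysis concerns only what the assumed reduction would or would not let you conclude.)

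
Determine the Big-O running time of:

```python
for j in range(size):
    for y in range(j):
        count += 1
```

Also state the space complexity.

Time complexity: O(n^2).
Space complexity: O(1).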